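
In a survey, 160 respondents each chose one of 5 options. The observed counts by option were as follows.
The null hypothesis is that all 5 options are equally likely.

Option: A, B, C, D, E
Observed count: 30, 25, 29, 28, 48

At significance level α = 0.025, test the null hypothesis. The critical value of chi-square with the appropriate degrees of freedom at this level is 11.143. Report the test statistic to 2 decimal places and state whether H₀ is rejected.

Under H₀ each category has probability 1/5, so each expected count is 160/5 = 32.
χ² = (30−32)²/32 + (25−32)²/32 + (29−32)²/32 + (28−32)²/32 + (48−32)²/32
   = 0.125 + 1.531 + 0.281 + 0.500 + 8.000
Sum = 10.44
df = 4. Since 10.44 < 11.143, we do not reject H₀.

10.44; do not reject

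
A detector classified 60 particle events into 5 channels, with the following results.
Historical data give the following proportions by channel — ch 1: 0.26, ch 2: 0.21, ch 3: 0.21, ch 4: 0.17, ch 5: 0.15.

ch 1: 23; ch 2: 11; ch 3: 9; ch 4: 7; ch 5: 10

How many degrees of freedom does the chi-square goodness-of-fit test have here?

4

There are k = 5 categories and no parameters were estimated from the data, so df = 5 − 1 = 4.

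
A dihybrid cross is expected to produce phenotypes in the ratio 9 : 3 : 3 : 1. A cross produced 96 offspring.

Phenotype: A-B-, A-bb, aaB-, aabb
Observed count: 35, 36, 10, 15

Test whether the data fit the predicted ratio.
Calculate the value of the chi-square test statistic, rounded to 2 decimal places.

Ratio total = 16. Expected counts: 96×9/16 = 54, 96×3/16 = 18, 96×3/16 = 18, 96×1/16 = 6.
χ² = (35−54)²/54 + (36−18)²/18 + (10−18)²/18 + (15−6)²/6
   = 6.685 + 18.000 + 3.556 + 13.500
Sum = 41.74

41.74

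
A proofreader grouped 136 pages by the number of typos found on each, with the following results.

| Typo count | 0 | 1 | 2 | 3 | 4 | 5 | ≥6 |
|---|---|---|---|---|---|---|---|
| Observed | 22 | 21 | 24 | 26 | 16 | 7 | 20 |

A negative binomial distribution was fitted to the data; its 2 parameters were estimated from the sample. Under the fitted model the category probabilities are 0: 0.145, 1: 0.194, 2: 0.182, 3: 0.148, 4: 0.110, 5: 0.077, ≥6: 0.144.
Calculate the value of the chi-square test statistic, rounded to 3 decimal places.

Expected counts E_i = n·p_i: 136×0.145 = 19.72, 136×0.194 = 26.384, 136×0.182 = 24.752, 136×0.148 = 20.128, 136×0.110 = 14.96, 136×0.077 = 10.472, 136×0.144 = 19.584.
χ² = (22−19.72)²/19.72 + (21−26.384)²/26.384 + (24−24.752)²/24.752 + (26−20.128)²/20.128 + (16−14.96)²/14.96 + (7−10.472)²/10.472 + (20−19.584)²/19.584
   = 0.2636 + 1.0987 + 0.0228 + 1.7131 + 0.0723 + 1.1511 + 0.0088
Sum = 4.330

4.330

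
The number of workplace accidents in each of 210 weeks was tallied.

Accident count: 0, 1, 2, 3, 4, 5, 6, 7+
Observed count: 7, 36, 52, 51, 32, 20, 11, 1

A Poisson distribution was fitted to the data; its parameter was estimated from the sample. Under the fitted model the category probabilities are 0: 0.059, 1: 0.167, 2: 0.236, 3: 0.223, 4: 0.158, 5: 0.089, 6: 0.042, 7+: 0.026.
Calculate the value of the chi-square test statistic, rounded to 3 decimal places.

Expected counts E_i = n·p_i: 210×0.059 = 12.39, 210×0.167 = 35.07, 210×0.236 = 49.56, 210×0.223 = 46.83, 210×0.158 = 33.18, 210×0.089 = 18.69, 210×0.042 = 8.82, 210×0.026 = 5.46.
cat         O        E   (O−E)²/E
0           7    12.39     2.3448
1          36    35.07     0.0247
2          52    49.56     0.1201
3          51    46.83     0.3713
4          32    33.18     0.0420
5          20    18.69     0.0918
6          11     8.82     0.5388
7+          1     5.46     3.6432
Sum = 7.177

7.177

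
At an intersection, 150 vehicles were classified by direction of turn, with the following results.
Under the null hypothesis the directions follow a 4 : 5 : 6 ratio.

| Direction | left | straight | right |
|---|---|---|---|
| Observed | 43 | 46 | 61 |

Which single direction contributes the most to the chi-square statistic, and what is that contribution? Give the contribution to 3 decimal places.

Ratio total = 15. Expected counts: 150×4/15 = 40, 150×5/15 = 50, 150×6/15 = 60.
χ² = (43−40)²/40 + (46−50)²/50 + (61−60)²/60
   = 0.2250 + 0.3200 + 0.0167
The largest term is for straight: 0.320.

straight, 0.320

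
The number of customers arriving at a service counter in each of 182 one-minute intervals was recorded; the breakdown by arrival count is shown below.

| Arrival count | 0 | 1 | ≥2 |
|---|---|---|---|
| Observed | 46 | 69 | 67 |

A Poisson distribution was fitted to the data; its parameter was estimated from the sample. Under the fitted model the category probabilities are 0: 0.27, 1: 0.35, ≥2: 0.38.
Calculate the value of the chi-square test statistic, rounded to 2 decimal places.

Expected counts E_i = n·p_i: 182×0.27 = 49.14, 182×0.35 = 63.7, 182×0.38 = 69.16.
χ² = (46−49.14)²/49.14 + (69−63.7)²/63.7 + (67−69.16)²/69.16
   = 0.201 + 0.441 + 0.067
Sum = 0.71

0.71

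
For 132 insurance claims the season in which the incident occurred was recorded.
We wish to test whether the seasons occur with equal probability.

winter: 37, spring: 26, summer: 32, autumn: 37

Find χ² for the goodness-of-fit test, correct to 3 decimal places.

2.485

Expected count for each of the 4 categories: 132/4 = 33.
χ² = (37−33)²/33 + (26−33)²/33 + (32−33)²/33 + (37−33)²/33
   = 0.4848 + 1.4848 + 0.0303 + 0.4848
Sum = 2.485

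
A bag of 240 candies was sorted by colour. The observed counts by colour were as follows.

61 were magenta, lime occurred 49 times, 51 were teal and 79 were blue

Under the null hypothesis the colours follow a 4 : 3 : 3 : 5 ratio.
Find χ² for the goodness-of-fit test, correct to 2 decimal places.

0.36

Ratio total = 15. Expected counts: 240×4/15 = 64, 240×3/15 = 48, 240×3/15 = 48, 240×5/15 = 80.
χ² = (61−64)²/64 + (49−48)²/48 + (51−48)²/48 + (79−80)²/80
   = 0.141 + 0.021 + 0.188 + 0.013
Sum = 0.36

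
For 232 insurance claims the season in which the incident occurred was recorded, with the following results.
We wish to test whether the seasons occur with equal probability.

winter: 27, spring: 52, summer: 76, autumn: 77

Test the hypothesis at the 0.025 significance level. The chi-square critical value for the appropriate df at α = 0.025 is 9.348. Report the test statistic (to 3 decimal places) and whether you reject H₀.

Expected count for each of the 4 categories: 232/4 = 58.
winter: (27 − 58)²/58 = 961/58 = 16.5690
spring: (52 − 58)²/58 = 36/58 = 0.6207
summer: (76 − 58)²/58 = 324/58 = 5.5862
autumn: (77 − 58)²/58 = 361/58 = 6.2241
Sum = 29.000
df = 3. Since 29.000 > 9.348, we reject H₀.

29.000; reject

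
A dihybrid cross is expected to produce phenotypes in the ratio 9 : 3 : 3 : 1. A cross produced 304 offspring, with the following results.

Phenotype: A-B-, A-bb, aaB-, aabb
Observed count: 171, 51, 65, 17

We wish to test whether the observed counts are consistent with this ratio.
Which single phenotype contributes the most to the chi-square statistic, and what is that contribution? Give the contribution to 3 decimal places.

aaB-, 1.123

Ratio total = 16. Expected counts: 304×9/16 = 171, 304×3/16 = 57, 304×3/16 = 57, 304×1/16 = 19.
χ² = (171−171)²/171 + (51−57)²/57 + (65−57)²/57 + (17−19)²/19
   = 0.0000 + 0.6316 + 1.1228 + 0.2105
The largest term is for aaB-: 1.123.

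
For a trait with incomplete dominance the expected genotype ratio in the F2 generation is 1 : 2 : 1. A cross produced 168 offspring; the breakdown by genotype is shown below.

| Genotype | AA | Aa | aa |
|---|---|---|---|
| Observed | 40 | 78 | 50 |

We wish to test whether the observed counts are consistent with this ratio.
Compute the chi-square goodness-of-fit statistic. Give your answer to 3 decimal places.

2.048

Ratio total = 4. Expected counts: 168×1/4 = 42, 168×2/4 = 84, 168×1/4 = 42.
cat         O        E   (O−E)²/E
AA         40       42     0.0952
Aa         78       84     0.4286
aa         50       42     1.5238
Sum = 2.048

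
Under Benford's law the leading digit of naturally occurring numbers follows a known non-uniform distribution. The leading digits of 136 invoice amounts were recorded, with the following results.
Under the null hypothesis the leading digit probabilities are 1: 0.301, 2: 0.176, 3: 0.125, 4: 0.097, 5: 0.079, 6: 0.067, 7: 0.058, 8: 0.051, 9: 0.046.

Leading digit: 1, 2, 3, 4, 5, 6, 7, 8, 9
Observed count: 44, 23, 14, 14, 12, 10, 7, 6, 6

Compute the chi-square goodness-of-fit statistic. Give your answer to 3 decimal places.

1.315

Expected counts E_i = n·p_i: 136×0.301 = 40.936, 136×0.176 = 23.936, 136×0.125 = 17, 136×0.097 = 13.192, 136×0.079 = 10.744, 136×0.067 = 9.112, 136×0.058 = 7.888, 136×0.051 = 6.936, 136×0.046 = 6.256.
cat         O        E   (O−E)²/E
1          44   40.936     0.2293
2          23   23.936     0.0366
3          14       17     0.5294
4          14   13.192     0.0495
5          12   10.744     0.1468
6          10    9.112     0.0865
7           7    7.888     0.1000
8           6    6.936     0.1263
9           6    6.256     0.0105
Sum = 1.315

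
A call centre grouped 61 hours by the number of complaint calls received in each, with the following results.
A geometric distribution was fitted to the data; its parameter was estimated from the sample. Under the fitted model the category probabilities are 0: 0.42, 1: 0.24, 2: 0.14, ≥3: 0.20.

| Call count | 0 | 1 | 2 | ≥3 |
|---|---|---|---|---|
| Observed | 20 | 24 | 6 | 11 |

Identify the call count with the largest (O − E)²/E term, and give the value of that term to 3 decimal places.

Expected counts E_i = n·p_i: 61×0.42 = 25.62, 61×0.24 = 14.64, 61×0.14 = 8.54, 61×0.20 = 12.2.
cat         O        E   (O−E)²/E
0          20    25.62     1.2328
1          24    14.64     5.9843
2           6     8.54     0.7555
≥3         11     12.2     0.1180
The largest term is for 1: 5.984.

1, 5.984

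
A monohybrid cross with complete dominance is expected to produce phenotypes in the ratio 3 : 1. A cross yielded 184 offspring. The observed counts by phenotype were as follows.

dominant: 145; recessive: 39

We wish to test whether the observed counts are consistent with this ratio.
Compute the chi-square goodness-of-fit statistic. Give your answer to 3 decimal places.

Ratio total = 4. Expected counts: 184×3/4 = 138, 184×1/4 = 46.
χ² = (145−138)²/138 + (39−46)²/46
   = 0.3551 + 1.0652
Sum = 1.420

1.420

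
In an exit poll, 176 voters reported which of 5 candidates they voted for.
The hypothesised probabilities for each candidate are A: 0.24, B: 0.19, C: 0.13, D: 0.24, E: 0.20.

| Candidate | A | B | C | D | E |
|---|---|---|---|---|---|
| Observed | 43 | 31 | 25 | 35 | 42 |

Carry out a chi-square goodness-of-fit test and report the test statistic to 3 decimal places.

2.943

Expected counts E_i = n·p_i: 176×0.24 = 42.24, 176×0.19 = 33.44, 176×0.13 = 22.88, 176×0.24 = 42.24, 176×0.20 = 35.2.
cat         O        E   (O−E)²/E
A          43    42.24     0.0137
B          31    33.44     0.1780
C          25    22.88     0.1964
D          35    42.24     1.2409
E          42     35.2     1.3136
Sum = 2.943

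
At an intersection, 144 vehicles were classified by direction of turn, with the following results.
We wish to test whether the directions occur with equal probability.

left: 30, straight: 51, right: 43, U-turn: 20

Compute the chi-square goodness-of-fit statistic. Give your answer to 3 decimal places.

Expected count for each of the 4 categories: 144/4 = 36.
cat           O        E   (O−E)²/E
left         30       36     1.0000
straight     51       36     6.2500
right        43       36     1.3611
U-turn       20       36     7.1111
Sum = 15.722

15.722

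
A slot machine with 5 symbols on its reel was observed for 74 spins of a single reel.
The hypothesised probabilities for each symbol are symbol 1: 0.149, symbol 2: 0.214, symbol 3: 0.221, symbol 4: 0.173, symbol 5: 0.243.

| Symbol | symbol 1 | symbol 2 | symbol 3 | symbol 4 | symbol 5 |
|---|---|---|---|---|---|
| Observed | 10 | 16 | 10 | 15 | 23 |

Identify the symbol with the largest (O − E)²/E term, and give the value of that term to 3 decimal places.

symbol 3, 2.469

Expected counts E_i = n·p_i: 74×0.149 = 11.026, 74×0.214 = 15.836, 74×0.221 = 16.354, 74×0.173 = 12.802, 74×0.243 = 17.982.
symbol 1: (10 − 11.026)²/11.026 = 1.052676/11.026 = 0.0955
symbol 2: (16 − 15.836)²/15.836 = 0.026896/15.836 = 0.0017
symbol 3: (10 − 16.354)²/16.354 = 40.373316/16.354 = 2.4687
symbol 4: (15 − 12.802)²/12.802 = 4.831204/12.802 = 0.3774
symbol 5: (23 − 17.982)²/17.982 = 25.180324/17.982 = 1.4003
The largest term is for symbol 3: 2.469.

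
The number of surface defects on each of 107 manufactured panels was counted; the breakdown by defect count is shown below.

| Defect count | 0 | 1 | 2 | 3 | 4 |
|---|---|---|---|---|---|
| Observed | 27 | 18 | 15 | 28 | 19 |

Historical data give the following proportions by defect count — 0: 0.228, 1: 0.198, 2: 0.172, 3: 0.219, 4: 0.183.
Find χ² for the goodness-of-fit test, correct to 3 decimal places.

Expected counts E_i = n·p_i: 107×0.228 = 24.396, 107×0.198 = 21.186, 107×0.172 = 18.404, 107×0.219 = 23.433, 107×0.183 = 19.581.
cat         O        E   (O−E)²/E
0          27   24.396     0.2779
1          18   21.186     0.4791
2          15   18.404     0.6296
3          28   23.433     0.8901
4          19   19.581     0.0172
Sum = 2.294

2.294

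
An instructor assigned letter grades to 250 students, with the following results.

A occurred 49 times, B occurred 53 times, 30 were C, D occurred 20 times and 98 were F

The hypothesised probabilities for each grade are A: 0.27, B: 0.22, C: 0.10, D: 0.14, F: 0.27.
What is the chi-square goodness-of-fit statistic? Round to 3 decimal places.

26.353

Expected counts E_i = n·p_i: 250×0.27 = 67.5, 250×0.22 = 55, 250×0.10 = 25, 250×0.14 = 35, 250×0.27 = 67.5.
χ² = (49−67.5)²/67.5 + (53−55)²/55 + (30−25)²/25 + (20−35)²/35 + (98−67.5)²/67.5
   = 5.0704 + 0.0727 + 1.0000 + 6.4286 + 13.7815
Sum = 26.353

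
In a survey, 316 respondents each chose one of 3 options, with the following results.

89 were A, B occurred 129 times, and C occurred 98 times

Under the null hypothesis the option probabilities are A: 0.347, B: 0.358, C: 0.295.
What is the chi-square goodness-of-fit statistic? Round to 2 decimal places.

Expected counts E_i = n·p_i: 316×0.347 = 109.652, 316×0.358 = 113.128, 316×0.295 = 93.22.
cat         O        E   (O−E)²/E
A          89  109.652      3.890
B         129  113.128      2.227
C          98    93.22      0.245
Sum = 6.36

6.36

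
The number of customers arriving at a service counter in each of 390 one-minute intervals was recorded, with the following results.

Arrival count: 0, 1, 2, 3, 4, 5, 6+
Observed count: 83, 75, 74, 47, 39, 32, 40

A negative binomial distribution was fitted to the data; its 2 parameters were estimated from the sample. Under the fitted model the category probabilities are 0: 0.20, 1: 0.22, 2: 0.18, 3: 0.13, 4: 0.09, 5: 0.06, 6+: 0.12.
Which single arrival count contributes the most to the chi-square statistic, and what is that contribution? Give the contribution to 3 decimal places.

5, 3.161

Expected counts E_i = n·p_i: 390×0.20 = 78, 390×0.22 = 85.8, 390×0.18 = 70.2, 390×0.13 = 50.7, 390×0.09 = 35.1, 390×0.06 = 23.4, 390×0.12 = 46.8.
cat         O        E   (O−E)²/E
0          83       78     0.3205
1          75     85.8     1.3594
2          74     70.2     0.2057
3          47     50.7     0.2700
4          39     35.1     0.4333
5          32     23.4     3.1607
6+         40     46.8     0.9880
The largest term is for 5: 3.161.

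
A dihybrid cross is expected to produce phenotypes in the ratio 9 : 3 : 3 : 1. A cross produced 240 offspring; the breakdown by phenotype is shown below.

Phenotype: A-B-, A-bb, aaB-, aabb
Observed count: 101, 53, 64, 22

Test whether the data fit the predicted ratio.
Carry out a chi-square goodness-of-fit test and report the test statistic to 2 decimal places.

21.27

Ratio total = 16. Expected counts: 240×9/16 = 135, 240×3/16 = 45, 240×3/16 = 45, 240×1/16 = 15.
χ² = (101−135)²/135 + (53−45)²/45 + (64−45)²/45 + (22−15)²/15
   = 8.563 + 1.422 + 8.022 + 3.267
Sum = 21.27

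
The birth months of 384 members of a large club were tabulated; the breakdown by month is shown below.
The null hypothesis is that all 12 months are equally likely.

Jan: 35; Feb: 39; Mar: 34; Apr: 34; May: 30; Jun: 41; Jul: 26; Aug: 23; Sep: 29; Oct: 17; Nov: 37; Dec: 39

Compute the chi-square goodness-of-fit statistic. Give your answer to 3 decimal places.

Under H₀ each category has probability 1/12, so each expected count is 384/12 = 32.
χ² = (35−32)²/32 + (39−32)²/32 + (34−32)²/32 + (34−32)²/32 + (30−32)²/32 + (41−32)²/32 + (26−32)²/32 + (23−32)²/32 + (29−32)²/32 + (17−32)²/32 + (37−32)²/32 + (39−32)²/32
   = 0.2813 + 1.5313 + 0.1250 + 0.1250 + 0.1250 + 2.5313 + 1.1250 + 2.5313 + 0.2813 + 7.0313 + 0.7813 + 1.5313
Sum = 18.000

18.000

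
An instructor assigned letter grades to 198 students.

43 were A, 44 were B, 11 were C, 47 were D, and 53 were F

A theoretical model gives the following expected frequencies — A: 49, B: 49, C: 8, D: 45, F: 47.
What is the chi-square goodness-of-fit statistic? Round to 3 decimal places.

3.225

χ² = (43−49)²/49 + (44−49)²/49 + (11−8)²/8 + (47−45)²/45 + (53−47)²/47
   = 0.7347 + 0.5102 + 1.1250 + 0.0889 + 0.7660
Sum = 3.225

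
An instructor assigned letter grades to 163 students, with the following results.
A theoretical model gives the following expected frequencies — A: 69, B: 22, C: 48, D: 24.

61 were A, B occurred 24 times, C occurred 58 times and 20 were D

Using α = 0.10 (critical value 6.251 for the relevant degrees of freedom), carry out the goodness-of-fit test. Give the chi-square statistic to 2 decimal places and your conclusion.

cat         O        E   (O−E)²/E
A          61       69      0.928
B          24       22      0.182
C          58       48      2.083
D          20       24      0.667
Sum = 3.86
df = 3. Since 3.86 < 6.251, we do not reject H₀.

3.86; do not reject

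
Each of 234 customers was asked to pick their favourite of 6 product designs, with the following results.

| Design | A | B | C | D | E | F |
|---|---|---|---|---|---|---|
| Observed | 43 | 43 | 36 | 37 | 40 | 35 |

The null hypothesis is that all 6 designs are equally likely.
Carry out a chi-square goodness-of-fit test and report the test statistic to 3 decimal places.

1.590

Expected count for each of the 6 categories: 234/6 = 39.
χ² = (43−39)²/39 + (43−39)²/39 + (36−39)²/39 + (37−39)²/39 + (40−39)²/39 + (35−39)²/39
   = 0.4103 + 0.4103 + 0.2308 + 0.1026 + 0.0256 + 0.4103
Sum = 1.590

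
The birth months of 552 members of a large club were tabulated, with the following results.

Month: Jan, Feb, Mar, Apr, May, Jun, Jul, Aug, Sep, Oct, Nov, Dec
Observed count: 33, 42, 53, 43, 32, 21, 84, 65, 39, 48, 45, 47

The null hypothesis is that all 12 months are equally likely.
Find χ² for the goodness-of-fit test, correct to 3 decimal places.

63.565

Expected count for each of the 12 categories: 552/12 = 46.
Jan: (33 − 46)²/46 = 169/46 = 3.6739
Feb: (42 − 46)²/46 = 16/46 = 0.3478
Mar: (53 − 46)²/46 = 49/46 = 1.0652
Apr: (43 − 46)²/46 = 9/46 = 0.1957
May: (32 − 46)²/46 = 196/46 = 4.2609
Jun: (21 − 46)²/46 = 625/46 = 13.5870
Jul: (84 − 46)²/46 = 1444/46 = 31.3913
Aug: (65 − 46)²/46 = 361/46 = 7.8478
Sep: (39 − 46)²/46 = 49/46 = 1.0652
Oct: (48 − 46)²/46 = 4/46 = 0.0870
Nov: (45 − 46)²/46 = 1/46 = 0.0217
Dec: (47 − 46)²/46 = 1/46 = 0.0217
Sum = 63.565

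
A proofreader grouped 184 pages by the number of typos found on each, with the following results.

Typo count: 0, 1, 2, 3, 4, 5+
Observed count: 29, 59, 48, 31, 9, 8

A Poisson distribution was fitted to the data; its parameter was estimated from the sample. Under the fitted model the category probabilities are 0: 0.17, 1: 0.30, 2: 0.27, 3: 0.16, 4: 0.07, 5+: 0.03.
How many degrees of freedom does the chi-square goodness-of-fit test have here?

4

There are k = 6 categories and 1 parameter estimated from the data, so df = 6 − 1 − 1 = 4.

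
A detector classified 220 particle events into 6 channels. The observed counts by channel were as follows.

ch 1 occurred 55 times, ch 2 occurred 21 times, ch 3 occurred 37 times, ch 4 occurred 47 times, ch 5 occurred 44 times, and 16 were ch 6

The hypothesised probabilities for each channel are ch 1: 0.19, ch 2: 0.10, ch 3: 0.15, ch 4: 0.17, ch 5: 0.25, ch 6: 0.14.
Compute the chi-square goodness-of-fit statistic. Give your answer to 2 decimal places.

16.47

Expected counts E_i = n·p_i: 220×0.19 = 41.8, 220×0.10 = 22, 220×0.15 = 33, 220×0.17 = 37.4, 220×0.25 = 55, 220×0.14 = 30.8.
ch 1: (55 − 41.8)²/41.8 = 174.24/41.8 = 4.168
ch 2: (21 − 22)²/22 = 1/22 = 0.045
ch 3: (37 − 33)²/33 = 16/33 = 0.485
ch 4: (47 − 37.4)²/37.4 = 92.16/37.4 = 2.464
ch 5: (44 − 55)²/55 = 121/55 = 2.200
ch 6: (16 − 30.8)²/30.8 = 219.04/30.8 = 7.112
Sum = 16.47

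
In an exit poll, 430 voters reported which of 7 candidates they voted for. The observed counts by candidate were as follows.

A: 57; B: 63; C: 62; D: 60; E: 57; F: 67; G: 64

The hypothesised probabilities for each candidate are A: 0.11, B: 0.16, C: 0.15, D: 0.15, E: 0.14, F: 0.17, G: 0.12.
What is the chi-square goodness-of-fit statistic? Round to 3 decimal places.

6.548

Expected counts E_i = n·p_i: 430×0.11 = 47.3, 430×0.16 = 68.8, 430×0.15 = 64.5, 430×0.15 = 64.5, 430×0.14 = 60.2, 430×0.17 = 73.1, 430×0.12 = 51.6.
A: (57 − 47.3)²/47.3 = 94.09/47.3 = 1.9892
B: (63 − 68.8)²/68.8 = 33.64/68.8 = 0.4890
C: (62 − 64.5)²/64.5 = 6.25/64.5 = 0.0969
D: (60 − 64.5)²/64.5 = 20.25/64.5 = 0.3140
E: (57 − 60.2)²/60.2 = 10.24/60.2 = 0.1701
F: (67 − 73.1)²/73.1 = 37.21/73.1 = 0.5090
G: (64 − 51.6)²/51.6 = 153.76/51.6 = 2.9798
Sum = 6.548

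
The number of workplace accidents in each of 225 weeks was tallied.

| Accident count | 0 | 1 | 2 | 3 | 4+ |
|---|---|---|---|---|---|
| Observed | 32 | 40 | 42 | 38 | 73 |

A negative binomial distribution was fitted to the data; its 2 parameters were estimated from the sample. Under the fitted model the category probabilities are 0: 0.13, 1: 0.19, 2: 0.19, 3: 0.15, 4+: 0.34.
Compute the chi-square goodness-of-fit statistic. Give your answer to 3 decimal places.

Expected counts E_i = n·p_i: 225×0.13 = 29.25, 225×0.19 = 42.75, 225×0.19 = 42.75, 225×0.15 = 33.75, 225×0.34 = 76.5.
χ² = (32−29.25)²/29.25 + (40−42.75)²/42.75 + (42−42.75)²/42.75 + (38−33.75)²/33.75 + (73−76.5)²/76.5
   = 0.2585 + 0.1769 + 0.0132 + 0.5352 + 0.1601
Sum = 1.144

1.144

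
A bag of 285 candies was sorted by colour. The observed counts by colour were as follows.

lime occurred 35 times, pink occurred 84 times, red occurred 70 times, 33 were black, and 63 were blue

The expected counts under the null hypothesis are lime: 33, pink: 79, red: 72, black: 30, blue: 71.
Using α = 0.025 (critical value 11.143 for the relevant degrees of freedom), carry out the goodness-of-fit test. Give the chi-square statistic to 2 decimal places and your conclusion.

1.69; do not reject

cat         O        E   (O−E)²/E
lime       35       33      0.121
pink       84       79      0.316
red        70       72      0.056
black      33       30      0.300
blue       63       71      0.901
Sum = 1.69
df = 4. Since 1.69 < 11.143, we do not reject H₀.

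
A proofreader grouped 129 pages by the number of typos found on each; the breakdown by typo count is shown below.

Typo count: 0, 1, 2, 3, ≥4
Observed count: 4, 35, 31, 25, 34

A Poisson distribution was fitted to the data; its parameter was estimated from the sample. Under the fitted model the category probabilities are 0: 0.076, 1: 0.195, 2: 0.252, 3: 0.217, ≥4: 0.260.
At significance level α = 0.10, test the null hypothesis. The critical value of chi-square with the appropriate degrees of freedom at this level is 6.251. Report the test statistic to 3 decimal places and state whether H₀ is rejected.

7.685; reject

Expected counts E_i = n·p_i: 129×0.076 = 9.804, 129×0.195 = 25.155, 129×0.252 = 32.508, 129×0.217 = 27.993, 129×0.260 = 33.54.
χ² = (4−9.804)²/9.804 + (35−25.155)²/25.155 + (31−32.508)²/32.508 + (25−27.993)²/27.993 + (34−33.54)²/33.54
   = 3.4360 + 3.8531 + 0.0700 + 0.3200 + 0.0063
Sum = 7.685
df = 3. Since 7.685 > 6.251, we reject H₀.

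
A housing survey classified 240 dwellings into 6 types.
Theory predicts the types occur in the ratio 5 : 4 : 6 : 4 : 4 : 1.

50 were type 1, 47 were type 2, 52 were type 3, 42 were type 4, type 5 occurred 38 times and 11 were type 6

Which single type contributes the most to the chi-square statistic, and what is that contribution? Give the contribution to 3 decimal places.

Ratio total = 24. Expected counts: 240×5/24 = 50, 240×4/24 = 40, 240×6/24 = 60, 240×4/24 = 40, 240×4/24 = 40, 240×1/24 = 10.
χ² = (50−50)²/50 + (47−40)²/40 + (52−60)²/60 + (42−40)²/40 + (38−40)²/40 + (11−10)²/10
   = 0.0000 + 1.2250 + 1.0667 + 0.1000 + 0.1000 + 0.1000
The largest term is for type 2: 1.225.

type 2, 1.225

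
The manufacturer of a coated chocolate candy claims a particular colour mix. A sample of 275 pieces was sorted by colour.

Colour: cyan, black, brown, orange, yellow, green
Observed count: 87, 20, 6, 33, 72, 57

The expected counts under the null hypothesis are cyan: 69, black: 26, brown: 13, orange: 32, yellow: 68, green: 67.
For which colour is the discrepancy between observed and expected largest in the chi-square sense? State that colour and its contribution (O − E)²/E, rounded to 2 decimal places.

cyan, 4.70

χ² = (87−69)²/69 + (20−26)²/26 + (6−13)²/13 + (33−32)²/32 + (72−68)²/68 + (57−67)²/67
   = 4.696 + 1.385 + 3.769 + 0.031 + 0.235 + 1.493
The largest term is for cyan: 4.70.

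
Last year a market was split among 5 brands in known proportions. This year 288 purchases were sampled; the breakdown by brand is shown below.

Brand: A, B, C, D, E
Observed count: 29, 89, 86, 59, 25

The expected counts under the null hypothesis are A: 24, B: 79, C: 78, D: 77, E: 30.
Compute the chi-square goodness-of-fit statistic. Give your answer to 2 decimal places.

8.17

χ² = (29−24)²/24 + (89−79)²/79 + (86−78)²/78 + (59−77)²/77 + (25−30)²/30
   = 1.042 + 1.266 + 0.821 + 4.208 + 0.833
Sum = 8.17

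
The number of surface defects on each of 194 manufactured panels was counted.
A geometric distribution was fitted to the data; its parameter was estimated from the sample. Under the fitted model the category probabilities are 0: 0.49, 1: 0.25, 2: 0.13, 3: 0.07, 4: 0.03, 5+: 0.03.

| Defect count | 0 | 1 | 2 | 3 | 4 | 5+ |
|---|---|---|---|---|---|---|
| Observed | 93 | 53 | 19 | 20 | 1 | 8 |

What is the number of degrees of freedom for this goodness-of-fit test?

4

There are k = 6 categories and 1 parameter estimated from the data, so df = 6 − 1 − 1 = 4.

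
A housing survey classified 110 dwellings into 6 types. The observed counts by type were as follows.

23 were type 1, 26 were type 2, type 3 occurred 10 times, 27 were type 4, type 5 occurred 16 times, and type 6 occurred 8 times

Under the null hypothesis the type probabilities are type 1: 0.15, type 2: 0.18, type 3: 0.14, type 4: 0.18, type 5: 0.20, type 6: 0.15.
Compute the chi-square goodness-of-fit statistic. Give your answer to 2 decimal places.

Expected counts E_i = n·p_i: 110×0.15 = 16.5, 110×0.18 = 19.8, 110×0.14 = 15.4, 110×0.18 = 19.8, 110×0.20 = 22, 110×0.15 = 16.5.
cat         O        E   (O−E)²/E
type 1     23     16.5      2.561
type 2     26     19.8      1.941
type 3     10     15.4      1.894
type 4     27     19.8      2.618
type 5     16       22      1.636
type 6      8     16.5      4.379
Sum = 15.03

15.03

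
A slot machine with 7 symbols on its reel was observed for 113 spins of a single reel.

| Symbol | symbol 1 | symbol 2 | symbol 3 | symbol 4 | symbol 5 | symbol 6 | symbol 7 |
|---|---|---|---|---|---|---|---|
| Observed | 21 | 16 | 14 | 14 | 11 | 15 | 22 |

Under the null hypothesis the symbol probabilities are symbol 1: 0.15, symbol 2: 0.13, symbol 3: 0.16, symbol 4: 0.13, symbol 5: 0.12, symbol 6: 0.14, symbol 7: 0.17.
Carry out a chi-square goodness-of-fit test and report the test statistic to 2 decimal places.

Expected counts E_i = n·p_i: 113×0.15 = 16.95, 113×0.13 = 14.69, 113×0.16 = 18.08, 113×0.13 = 14.69, 113×0.12 = 13.56, 113×0.14 = 15.82, 113×0.17 = 19.21.
symbol 1: (21 − 16.95)²/16.95 = 16.4025/16.95 = 0.968
symbol 2: (16 − 14.69)²/14.69 = 1.7161/14.69 = 0.117
symbol 3: (14 − 18.08)²/18.08 = 16.6464/18.08 = 0.921
symbol 4: (14 − 14.69)²/14.69 = 0.4761/14.69 = 0.032
symbol 5: (11 − 13.56)²/13.56 = 6.5536/13.56 = 0.483
symbol 6: (15 − 15.82)²/15.82 = 0.6724/15.82 = 0.043
symbol 7: (22 − 19.21)²/19.21 = 7.7841/19.21 = 0.405
Sum = 2.97

2.97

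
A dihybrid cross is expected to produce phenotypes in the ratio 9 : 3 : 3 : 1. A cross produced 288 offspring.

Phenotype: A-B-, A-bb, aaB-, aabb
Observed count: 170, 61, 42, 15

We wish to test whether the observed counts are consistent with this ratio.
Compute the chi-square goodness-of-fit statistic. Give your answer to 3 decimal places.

Ratio total = 16. Expected counts: 288×9/16 = 162, 288×3/16 = 54, 288×3/16 = 54, 288×1/16 = 18.
cat         O        E   (O−E)²/E
A-B-      170      162     0.3951
A-bb       61       54     0.9074
aaB-       42       54     2.6667
aabb       15       18     0.5000
Sum = 4.469

4.469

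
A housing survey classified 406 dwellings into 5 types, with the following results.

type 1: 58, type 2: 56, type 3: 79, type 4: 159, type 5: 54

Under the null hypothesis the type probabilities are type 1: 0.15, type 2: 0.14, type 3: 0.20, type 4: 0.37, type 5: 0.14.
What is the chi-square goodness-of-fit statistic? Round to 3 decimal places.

Expected counts E_i = n·p_i: 406×0.15 = 60.9, 406×0.14 = 56.84, 406×0.20 = 81.2, 406×0.37 = 150.22, 406×0.14 = 56.84.
cat         O        E   (O−E)²/E
type 1     58     60.9     0.1381
type 2     56    56.84     0.0124
type 3     79     81.2     0.0596
type 4    159   150.22     0.5132
type 5     54    56.84     0.1419
Sum = 0.865

0.865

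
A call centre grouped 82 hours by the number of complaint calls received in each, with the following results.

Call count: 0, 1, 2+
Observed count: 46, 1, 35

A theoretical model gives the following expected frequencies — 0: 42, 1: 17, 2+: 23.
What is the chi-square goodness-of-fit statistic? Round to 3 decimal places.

21.701

0: (46 − 42)²/42 = 16/42 = 0.3810
1: (1 − 17)²/17 = 256/17 = 15.0588
2+: (35 − 23)²/23 = 144/23 = 6.2609
Sum = 21.701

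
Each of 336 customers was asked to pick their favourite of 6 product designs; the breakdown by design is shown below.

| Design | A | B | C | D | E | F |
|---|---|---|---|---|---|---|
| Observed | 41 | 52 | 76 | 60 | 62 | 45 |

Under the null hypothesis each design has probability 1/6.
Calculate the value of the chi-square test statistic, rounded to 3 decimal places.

14.536

Expected count for each of the 6 categories: 336/6 = 56.
cat         O        E   (O−E)²/E
A          41       56     4.0179
B          52       56     0.2857
C          76       56     7.1429
D          60       56     0.2857
E          62       56     0.6429
F          45       56     2.1607
Sum = 14.536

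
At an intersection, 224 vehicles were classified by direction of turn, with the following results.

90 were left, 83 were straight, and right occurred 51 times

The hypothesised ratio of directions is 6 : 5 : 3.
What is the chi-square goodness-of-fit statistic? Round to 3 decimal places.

0.675

Ratio total = 14. Expected counts: 224×6/14 = 96, 224×5/14 = 80, 224×3/14 = 48.
χ² = (90−96)²/96 + (83−80)²/80 + (51−48)²/48
   = 0.3750 + 0.1125 + 0.1875
Sum = 0.675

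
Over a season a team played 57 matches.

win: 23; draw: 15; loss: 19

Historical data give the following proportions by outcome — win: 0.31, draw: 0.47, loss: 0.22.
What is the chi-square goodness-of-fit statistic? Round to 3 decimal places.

Expected counts E_i = n·p_i: 57×0.31 = 17.67, 57×0.47 = 26.79, 57×0.22 = 12.54.
win: (23 − 17.67)²/17.67 = 28.4089/17.67 = 1.6077
draw: (15 − 26.79)²/26.79 = 139.0041/26.79 = 5.1887
loss: (19 − 12.54)²/12.54 = 41.7316/12.54 = 3.3279
Sum = 10.124

10.124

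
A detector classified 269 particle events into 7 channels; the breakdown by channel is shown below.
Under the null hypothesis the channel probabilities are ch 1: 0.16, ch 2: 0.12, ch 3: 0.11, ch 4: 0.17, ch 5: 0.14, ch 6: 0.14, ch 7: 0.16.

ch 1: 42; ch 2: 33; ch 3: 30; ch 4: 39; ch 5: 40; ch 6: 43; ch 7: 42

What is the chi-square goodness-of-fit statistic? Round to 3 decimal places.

1.965

Expected counts E_i = n·p_i: 269×0.16 = 43.04, 269×0.12 = 32.28, 269×0.11 = 29.59, 269×0.17 = 45.73, 269×0.14 = 37.66, 269×0.14 = 37.66, 269×0.16 = 43.04.
ch 1: (42 − 43.04)²/43.04 = 1.0816/43.04 = 0.0251
ch 2: (33 − 32.28)²/32.28 = 0.5184/32.28 = 0.0161
ch 3: (30 − 29.59)²/29.59 = 0.1681/29.59 = 0.0057
ch 4: (39 − 45.73)²/45.73 = 45.2929/45.73 = 0.9904
ch 5: (40 − 37.66)²/37.66 = 5.4756/37.66 = 0.1454
ch 6: (43 − 37.66)²/37.66 = 28.5156/37.66 = 0.7572
ch 7: (42 − 43.04)²/43.04 = 1.0816/43.04 = 0.0251
Sum = 1.965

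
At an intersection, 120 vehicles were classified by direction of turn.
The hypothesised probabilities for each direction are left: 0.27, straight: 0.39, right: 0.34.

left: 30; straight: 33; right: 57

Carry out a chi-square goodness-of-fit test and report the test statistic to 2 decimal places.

Expected counts E_i = n·p_i: 120×0.27 = 32.4, 120×0.39 = 46.8, 120×0.34 = 40.8.
cat           O        E   (O−E)²/E
left         30     32.4      0.178
straight     33     46.8      4.069
right        57     40.8      6.432
Sum = 10.68

10.68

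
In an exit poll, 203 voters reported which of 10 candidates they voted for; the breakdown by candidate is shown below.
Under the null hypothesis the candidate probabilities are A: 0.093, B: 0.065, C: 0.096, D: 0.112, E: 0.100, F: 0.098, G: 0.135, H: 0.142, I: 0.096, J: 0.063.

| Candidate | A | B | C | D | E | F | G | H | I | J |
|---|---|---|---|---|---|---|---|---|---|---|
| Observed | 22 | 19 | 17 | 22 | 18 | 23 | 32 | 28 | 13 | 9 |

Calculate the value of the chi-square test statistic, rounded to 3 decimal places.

Expected counts E_i = n·p_i: 203×0.093 = 18.879, 203×0.065 = 13.195, 203×0.096 = 19.488, 203×0.112 = 22.736, 203×0.100 = 20.3, 203×0.098 = 19.894, 203×0.135 = 27.405, 203×0.142 = 28.826, 203×0.096 = 19.488, 203×0.063 = 12.789.
A: (22 − 18.879)²/18.879 = 9.740641/18.879 = 0.5160
B: (19 − 13.195)²/13.195 = 33.698025/13.195 = 2.5538
C: (17 − 19.488)²/19.488 = 6.190144/19.488 = 0.3176
D: (22 − 22.736)²/22.736 = 0.541696/22.736 = 0.0238
E: (18 − 20.3)²/20.3 = 5.29/20.3 = 0.2606
F: (23 − 19.894)²/19.894 = 9.647236/19.894 = 0.4849
G: (32 − 27.405)²/27.405 = 21.114025/27.405 = 0.7704
H: (28 − 28.826)²/28.826 = 0.682276/28.826 = 0.0237
I: (13 − 19.488)²/19.488 = 42.094144/19.488 = 2.1600
J: (9 − 12.789)²/12.789 = 14.356521/12.789 = 1.1226
Sum = 8.233

8.233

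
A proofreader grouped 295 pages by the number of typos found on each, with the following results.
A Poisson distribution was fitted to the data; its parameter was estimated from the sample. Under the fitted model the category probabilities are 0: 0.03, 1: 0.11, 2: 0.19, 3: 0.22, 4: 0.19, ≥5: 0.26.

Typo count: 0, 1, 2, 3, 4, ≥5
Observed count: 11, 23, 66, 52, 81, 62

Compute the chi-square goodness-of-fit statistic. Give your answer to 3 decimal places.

Expected counts E_i = n·p_i: 295×0.03 = 8.85, 295×0.11 = 32.45, 295×0.19 = 56.05, 295×0.22 = 64.9, 295×0.19 = 56.05, 295×0.26 = 76.7.
cat         O        E   (O−E)²/E
0          11     8.85     0.5223
1          23    32.45     2.7520
2          66    56.05     1.7663
3          52     64.9     2.5641
4          81    56.05    11.1062
≥5         62     76.7     2.8173
Sum = 21.528

21.528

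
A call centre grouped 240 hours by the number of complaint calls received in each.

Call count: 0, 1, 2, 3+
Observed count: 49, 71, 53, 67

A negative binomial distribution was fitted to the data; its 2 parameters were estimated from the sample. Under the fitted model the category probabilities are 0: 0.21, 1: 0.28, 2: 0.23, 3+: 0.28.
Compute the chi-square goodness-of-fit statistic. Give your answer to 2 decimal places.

0.34

Expected counts E_i = n·p_i: 240×0.21 = 50.4, 240×0.28 = 67.2, 240×0.23 = 55.2, 240×0.28 = 67.2.
χ² = (49−50.4)²/50.4 + (71−67.2)²/67.2 + (53−55.2)²/55.2 + (67−67.2)²/67.2
   = 0.039 + 0.215 + 0.088 + 0.001
Sum = 0.34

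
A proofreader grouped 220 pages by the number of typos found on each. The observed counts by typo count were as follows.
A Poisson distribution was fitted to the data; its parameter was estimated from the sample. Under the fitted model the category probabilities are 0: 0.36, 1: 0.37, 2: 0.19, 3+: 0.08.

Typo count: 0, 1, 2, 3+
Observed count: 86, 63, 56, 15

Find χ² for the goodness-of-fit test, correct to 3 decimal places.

Expected counts E_i = n·p_i: 220×0.36 = 79.2, 220×0.37 = 81.4, 220×0.19 = 41.8, 220×0.08 = 17.6.
0: (86 − 79.2)²/79.2 = 46.24/79.2 = 0.5838
1: (63 − 81.4)²/81.4 = 338.56/81.4 = 4.1592
2: (56 − 41.8)²/41.8 = 201.64/41.8 = 4.8239
3+: (15 − 17.6)²/17.6 = 6.76/17.6 = 0.3841
Sum = 9.951

9.951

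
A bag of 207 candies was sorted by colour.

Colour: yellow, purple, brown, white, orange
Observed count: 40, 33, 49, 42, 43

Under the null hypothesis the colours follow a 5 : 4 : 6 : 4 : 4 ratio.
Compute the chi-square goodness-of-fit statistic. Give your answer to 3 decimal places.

Ratio total = 23. Expected counts: 207×5/23 = 45, 207×4/23 = 36, 207×6/23 = 54, 207×4/23 = 36, 207×4/23 = 36.
yellow: (40 − 45)²/45 = 25/45 = 0.5556
purple: (33 − 36)²/36 = 9/36 = 0.2500
brown: (49 − 54)²/54 = 25/54 = 0.4630
white: (42 − 36)²/36 = 36/36 = 1.0000
orange: (43 − 36)²/36 = 49/36 = 1.3611
Sum = 3.630

3.630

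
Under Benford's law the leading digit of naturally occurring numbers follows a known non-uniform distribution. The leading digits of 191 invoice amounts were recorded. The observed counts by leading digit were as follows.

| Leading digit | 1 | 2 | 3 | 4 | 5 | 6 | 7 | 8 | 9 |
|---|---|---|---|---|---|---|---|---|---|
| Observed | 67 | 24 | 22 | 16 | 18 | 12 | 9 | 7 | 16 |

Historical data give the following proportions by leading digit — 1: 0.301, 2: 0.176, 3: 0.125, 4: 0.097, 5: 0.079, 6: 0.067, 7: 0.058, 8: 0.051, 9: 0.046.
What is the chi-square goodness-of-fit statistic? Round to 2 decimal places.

12.51

Expected counts E_i = n·p_i: 191×0.301 = 57.491, 191×0.176 = 33.616, 191×0.125 = 23.875, 191×0.097 = 18.527, 191×0.079 = 15.089, 191×0.067 = 12.797, 191×0.058 = 11.078, 191×0.051 = 9.741, 191×0.046 = 8.786.
cat         O        E   (O−E)²/E
1          67   57.491      1.573
2          24   33.616      2.751
3          22   23.875      0.147
4          16   18.527      0.345
5          18   15.089      0.562
6          12   12.797      0.050
7           9   11.078      0.390
8           7    9.741      0.771
9          16    8.786      5.923
Sum = 12.51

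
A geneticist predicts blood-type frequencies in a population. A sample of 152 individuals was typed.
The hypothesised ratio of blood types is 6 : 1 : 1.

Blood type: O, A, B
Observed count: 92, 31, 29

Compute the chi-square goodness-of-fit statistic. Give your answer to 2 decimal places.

17.09

Ratio total = 8. Expected counts: 152×6/8 = 114, 152×1/8 = 19, 152×1/8 = 19.
χ² = (92−114)²/114 + (31−19)²/19 + (29−19)²/19
   = 4.246 + 7.579 + 5.263
Sum = 17.09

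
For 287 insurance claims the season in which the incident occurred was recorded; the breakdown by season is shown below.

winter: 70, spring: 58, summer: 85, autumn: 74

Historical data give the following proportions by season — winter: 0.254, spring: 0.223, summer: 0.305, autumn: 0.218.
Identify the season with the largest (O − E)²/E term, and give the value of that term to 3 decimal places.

autumn, 2.090

Expected counts E_i = n·p_i: 287×0.254 = 72.898, 287×0.223 = 64.001, 287×0.305 = 87.535, 287×0.218 = 62.566.
winter: (70 − 72.898)²/72.898 = 8.398404/72.898 = 0.1152
spring: (58 − 64.001)²/64.001 = 36.012001/64.001 = 0.5627
summer: (85 − 87.535)²/87.535 = 6.426225/87.535 = 0.0734
autumn: (74 − 62.566)²/62.566 = 130.736356/62.566 = 2.0896
The largest term is for autumn: 2.090.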